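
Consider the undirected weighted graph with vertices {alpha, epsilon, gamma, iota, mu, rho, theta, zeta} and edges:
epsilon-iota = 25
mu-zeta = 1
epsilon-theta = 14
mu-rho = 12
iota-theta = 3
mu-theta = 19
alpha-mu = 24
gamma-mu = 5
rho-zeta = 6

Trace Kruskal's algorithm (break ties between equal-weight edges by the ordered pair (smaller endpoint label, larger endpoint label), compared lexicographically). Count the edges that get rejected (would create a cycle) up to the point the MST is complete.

1

Kruskal's algorithm — process edges by increasing weight (ties by edge label):
mu-zeta (1): add — endpoints in different components.
iota-theta (3): add — endpoints in different components.
gamma-mu (5): add — endpoints in different components.
rho-zeta (6): add — endpoints in different components.
mu-rho (12): skip — mu and rho already connected.
epsilon-theta (14): add — endpoints in different components.
mu-theta (19): add — endpoints in different components.
alpha-mu (24): add — endpoints in different components.
Edges rejected before the tree was complete: 1.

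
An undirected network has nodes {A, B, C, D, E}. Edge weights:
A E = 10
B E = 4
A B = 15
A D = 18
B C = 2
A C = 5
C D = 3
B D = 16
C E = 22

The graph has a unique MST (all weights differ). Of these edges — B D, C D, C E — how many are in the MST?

1

Sort edges by weight, then run Kruskal:
B C (2): add. Components now {A} {B,C} {D} {E}
C D (3): add. Components now {A} {B,C,D} {E}
B E (4): add. Components now {A} {B,C,D,E}
A C (5): add. Components now {A,B,C,D,E}
MST edge set: {B C, C D, B E, A C}.
Of the listed edges, {C D} are in the MST → 1.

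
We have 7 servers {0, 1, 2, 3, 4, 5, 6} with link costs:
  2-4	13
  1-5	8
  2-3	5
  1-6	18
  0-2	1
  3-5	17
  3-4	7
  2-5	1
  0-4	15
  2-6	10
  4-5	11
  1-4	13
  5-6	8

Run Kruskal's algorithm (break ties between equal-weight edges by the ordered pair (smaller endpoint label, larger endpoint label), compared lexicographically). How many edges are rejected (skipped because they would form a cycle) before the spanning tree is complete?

0

Sort edges by weight, then run Kruskal:
0-2 (1): add. Components now {0,2} {1} {3} {4} {5} {6}
2-5 (1): add. Components now {0,2,5} {1} {3} {4} {6}
2-3 (5): add. Components now {0,2,3,5} {1} {4} {6}
3-4 (7): add. Components now {0,2,3,4,5} {1} {6}
1-5 (8): add. Components now {0,1,2,3,4,5} {6}
5-6 (8): add. Components now {0,1,2,3,4,5,6}
Edges rejected before the tree was complete: 0.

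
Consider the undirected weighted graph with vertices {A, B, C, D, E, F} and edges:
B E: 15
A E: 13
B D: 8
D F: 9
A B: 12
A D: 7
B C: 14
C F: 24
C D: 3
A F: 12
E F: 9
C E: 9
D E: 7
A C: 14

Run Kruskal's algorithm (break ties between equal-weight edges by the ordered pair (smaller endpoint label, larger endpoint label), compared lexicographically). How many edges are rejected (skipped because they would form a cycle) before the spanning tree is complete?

Kruskal: consider edges lightest-first.
C D (3): add. Components now {A} {B} {C,D} {E} {F}
A D (7): add. Components now {A,C,D} {B} {E} {F}
D E (7): add. Components now {A,C,D,E} {B} {F}
B D (8): add. Components now {A,B,C,D,E} {F}
C E (9): skip — C and E already connected.
D F (9): add. Components now {A,B,C,D,E,F}
Edges rejected before the tree was complete: 1.

1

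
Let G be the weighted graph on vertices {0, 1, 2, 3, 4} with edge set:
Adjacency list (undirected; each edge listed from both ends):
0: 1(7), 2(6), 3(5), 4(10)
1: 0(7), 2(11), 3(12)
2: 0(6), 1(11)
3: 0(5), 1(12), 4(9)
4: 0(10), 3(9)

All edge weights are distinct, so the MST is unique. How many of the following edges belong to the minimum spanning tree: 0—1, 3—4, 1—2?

Sort edges by weight, then run Kruskal:
0—3 (5): add — endpoints in different components.
0—2 (6): add — endpoints in different components.
0—1 (7): add — endpoints in different components.
3—4 (9): add — endpoints in different components.
MST edge set: {0—3, 0—2, 0—1, 3—4}.
Of the listed edges, {0—1, 3—4} are in the MST → 2.

2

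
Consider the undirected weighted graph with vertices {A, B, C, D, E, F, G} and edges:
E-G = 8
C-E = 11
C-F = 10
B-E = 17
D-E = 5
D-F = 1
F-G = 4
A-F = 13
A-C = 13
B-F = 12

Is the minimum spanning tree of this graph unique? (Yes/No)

Sort edges by weight, then run Kruskal:
D-F (1): add — endpoints in different components.
F-G (4): add — endpoints in different components.
D-E (5): add — endpoints in different components.
E-G (8): skip — E and G already connected.
C-F (10): add — endpoints in different components.
C-E (11): skip — C and E already connected.
B-F (12): add — endpoints in different components.
A-C (13): add — endpoints in different components.
Non-tree edge A-F has weight 13, equal to the heaviest edge on its tree cycle — swapping gives another MST of the same weight. Not unique.

No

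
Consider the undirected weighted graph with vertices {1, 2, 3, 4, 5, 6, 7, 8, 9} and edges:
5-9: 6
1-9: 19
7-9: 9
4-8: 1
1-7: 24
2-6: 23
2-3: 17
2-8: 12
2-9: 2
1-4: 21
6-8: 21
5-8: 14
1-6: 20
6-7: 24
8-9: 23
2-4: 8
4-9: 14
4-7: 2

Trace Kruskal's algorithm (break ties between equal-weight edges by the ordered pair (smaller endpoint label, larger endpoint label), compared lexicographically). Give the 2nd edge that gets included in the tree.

Sort edges by weight, then run Kruskal:
4-8 (1): add — endpoints in different components.
2-9 (2): add — endpoints in different components.
4-7 (2): add — endpoints in different components.
5-9 (6): add — endpoints in different components.
2-4 (8): add — endpoints in different components.
7-9 (9): skip — 7 and 9 already connected.
2-8 (12): skip — 2 and 8 already connected.
4-9 (14): skip — 4 and 9 already connected.
5-8 (14): skip — 5 and 8 already connected.
2-3 (17): add — endpoints in different components.
1-9 (19): add — endpoints in different components.
1-6 (20): add — endpoints in different components.
The 2nd edge added is 2-9.

2-9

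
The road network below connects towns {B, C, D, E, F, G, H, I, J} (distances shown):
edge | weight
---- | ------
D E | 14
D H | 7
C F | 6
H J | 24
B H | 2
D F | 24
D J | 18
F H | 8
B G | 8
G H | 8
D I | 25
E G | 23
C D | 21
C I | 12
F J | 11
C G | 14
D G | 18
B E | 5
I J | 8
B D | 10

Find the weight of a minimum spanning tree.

Sort edges by weight, then run Kruskal:
B H (2): add — endpoints in different components.
B E (5): add — endpoints in different components.
C F (6): add — endpoints in different components.
D H (7): add — endpoints in different components.
B G (8): add — endpoints in different components.
F H (8): add — endpoints in different components.
G H (8): skip — G and H already connected.
I J (8): add — endpoints in different components.
B D (10): skip — B and D already connected.
F J (11): add — endpoints in different components.
MST edges: B H, B E, C F, D H, B G, F H, I J, F J; total weight 2+5+6+7+8+8+8+11 = 55.

55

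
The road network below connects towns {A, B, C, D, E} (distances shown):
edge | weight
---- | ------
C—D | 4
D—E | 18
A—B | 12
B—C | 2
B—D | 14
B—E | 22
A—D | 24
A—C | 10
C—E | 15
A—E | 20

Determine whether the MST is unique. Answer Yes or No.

Sort edges by weight, then run Kruskal:
B—C (2): add. Components now {A} {B,C} {D} {E}
C—D (4): add. Components now {A} {B,C,D} {E}
A—C (10): add. Components now {A,B,C,D} {E}
A—B (12): skip — A and B already connected.
B—D (14): skip — B and D already connected.
C—E (15): add. Components now {A,B,C,D,E}
Every non-tree edge has weight strictly greater than the heaviest edge on the tree path between its endpoints, so the MST is unique.

Yes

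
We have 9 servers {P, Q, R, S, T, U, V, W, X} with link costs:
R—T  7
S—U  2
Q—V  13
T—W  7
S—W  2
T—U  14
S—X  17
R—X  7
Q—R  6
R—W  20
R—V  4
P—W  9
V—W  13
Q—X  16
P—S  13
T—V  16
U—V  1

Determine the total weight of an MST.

Sort edges by weight, then run Kruskal:
U—V (1): add — endpoints in different components.
S—U (2): add — endpoints in different components.
S—W (2): add — endpoints in different components.
R—V (4): add — endpoints in different components.
Q—R (6): add — endpoints in different components.
R—T (7): add — endpoints in different components.
R—X (7): add — endpoints in different components.
T—W (7): skip — T and W already connected.
P—W (9): add — endpoints in different components.
MST edges: U—V, S—U, S—W, R—V, Q—R, R—T, R—X, P—W; total weight 1+2+2+4+6+7+7+9 = 38.

38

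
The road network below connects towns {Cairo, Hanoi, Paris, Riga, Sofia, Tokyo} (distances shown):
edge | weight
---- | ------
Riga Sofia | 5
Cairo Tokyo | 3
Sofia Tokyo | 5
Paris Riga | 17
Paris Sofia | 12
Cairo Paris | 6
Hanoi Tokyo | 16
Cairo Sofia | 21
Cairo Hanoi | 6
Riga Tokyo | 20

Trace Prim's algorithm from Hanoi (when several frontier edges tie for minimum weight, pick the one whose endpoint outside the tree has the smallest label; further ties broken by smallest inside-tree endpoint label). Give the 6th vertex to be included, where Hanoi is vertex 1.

Paris

Grow the tree from Hanoi using Prim:
Step 1: cheapest edge leaving the tree is Cairo Hanoi (6); add Cairo.
Step 2: cheapest edge leaving the tree is Cairo Tokyo (3); add Tokyo.
Step 3: cheapest edge leaving the tree is Sofia Tokyo (5); add Sofia.
Step 4: cheapest edge leaving the tree is Riga Sofia (5); add Riga.
Step 5: cheapest edge leaving the tree is Cairo Paris (6); add Paris.
Vertex order: Hanoi, Cairo, Tokyo, Sofia, Riga, Paris. The 6th vertex is Paris.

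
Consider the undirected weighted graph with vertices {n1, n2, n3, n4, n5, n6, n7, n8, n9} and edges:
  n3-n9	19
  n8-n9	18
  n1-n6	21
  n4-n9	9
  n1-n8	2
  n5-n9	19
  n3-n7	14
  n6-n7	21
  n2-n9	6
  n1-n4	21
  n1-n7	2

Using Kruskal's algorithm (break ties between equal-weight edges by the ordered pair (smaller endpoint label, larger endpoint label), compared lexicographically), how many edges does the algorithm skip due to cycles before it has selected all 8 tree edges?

Sort edges by weight, then run Kruskal:
n1-n7 (2): add — endpoints in different components.
n1-n8 (2): add — endpoints in different components.
n2-n9 (6): add — endpoints in different components.
n4-n9 (9): add — endpoints in different components.
n3-n7 (14): add — endpoints in different components.
n8-n9 (18): add — endpoints in different components.
n3-n9 (19): skip — n9 and n3 already connected.
n5-n9 (19): add — endpoints in different components.
n1-n4 (21): skip — n1 and n4 already connected.
n1-n6 (21): add — endpoints in different components.
Edges rejected before the tree was complete: 2.

2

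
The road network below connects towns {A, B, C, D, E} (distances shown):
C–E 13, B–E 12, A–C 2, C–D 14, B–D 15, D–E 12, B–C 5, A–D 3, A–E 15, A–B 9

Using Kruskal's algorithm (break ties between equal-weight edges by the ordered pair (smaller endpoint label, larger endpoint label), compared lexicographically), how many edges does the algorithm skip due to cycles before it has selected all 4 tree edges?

1

Kruskal's algorithm — process edges by increasing weight (ties by edge label):
A–C (2): add. Components now {A,C} {B} {D} {E}
A–D (3): add. Components now {A,C,D} {B} {E}
B–C (5): add. Components now {A,B,C,D} {E}
A–B (9): skip — A and B already connected.
B–E (12): add. Components now {A,B,C,D,E}
Edges rejected before the tree was complete: 1.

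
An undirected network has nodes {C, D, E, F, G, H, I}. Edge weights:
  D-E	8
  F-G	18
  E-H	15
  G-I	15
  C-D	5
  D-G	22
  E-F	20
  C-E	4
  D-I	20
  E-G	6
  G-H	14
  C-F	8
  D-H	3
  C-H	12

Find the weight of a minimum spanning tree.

Prim's algorithm from C:
Step 1: frontier [C-E 4, C-D 5, C-F 8, C-H 12] → take C-E (4); add E.
Step 2: frontier [C-D 5, C-F 8, C-H 12, E-G 6, D-E 8, E-H 15, E-F 20] → take C-D (5); add D.
Step 3: frontier [C-F 8, C-H 12, D-H 3, D-I 20, D-G 22, E-G 6, E-H 15, E-F 20] → take D-H (3); add H.
Step 4: frontier [C-F 8, D-I 20, D-G 22, E-G 6, E-F 20, G-H 14] → take E-G (6); add G.
Step 5: frontier [C-F 8, D-I 20, E-F 20, G-I 15, F-G 18] → take C-F (8); add F.
Step 6: frontier [D-I 20, G-I 15] → take G-I (15); add I.
MST edges: C-E, C-D, D-H, E-G, C-F, G-I; total weight 4+5+3+6+8+15 = 41.

41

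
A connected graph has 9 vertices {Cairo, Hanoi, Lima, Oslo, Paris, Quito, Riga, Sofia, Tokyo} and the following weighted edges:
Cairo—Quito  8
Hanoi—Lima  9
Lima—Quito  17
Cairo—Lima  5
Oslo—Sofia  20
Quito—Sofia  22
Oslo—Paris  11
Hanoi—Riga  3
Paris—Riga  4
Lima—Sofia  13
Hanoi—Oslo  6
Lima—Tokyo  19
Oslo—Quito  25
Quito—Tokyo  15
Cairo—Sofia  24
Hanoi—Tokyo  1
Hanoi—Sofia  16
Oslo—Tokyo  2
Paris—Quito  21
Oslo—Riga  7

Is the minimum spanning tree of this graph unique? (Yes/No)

Sort edges by weight, then run Kruskal:
Hanoi—Tokyo (1): add — endpoints in different components.
Oslo—Tokyo (2): add — endpoints in different components.
Hanoi—Riga (3): add — endpoints in different components.
Paris—Riga (4): add — endpoints in different components.
Cairo—Lima (5): add — endpoints in different components.
Hanoi—Oslo (6): skip — Oslo and Hanoi already connected.
Oslo—Riga (7): skip — Oslo and Riga already connected.
Cairo—Quito (8): add — endpoints in different components.
Hanoi—Lima (9): add — endpoints in different components.
Oslo—Paris (11): skip — Oslo and Paris already connected.
Lima—Sofia (13): add — endpoints in different components.
Every non-tree edge has weight strictly greater than the heaviest edge on the tree path between its endpoints, so the MST is unique.

Yes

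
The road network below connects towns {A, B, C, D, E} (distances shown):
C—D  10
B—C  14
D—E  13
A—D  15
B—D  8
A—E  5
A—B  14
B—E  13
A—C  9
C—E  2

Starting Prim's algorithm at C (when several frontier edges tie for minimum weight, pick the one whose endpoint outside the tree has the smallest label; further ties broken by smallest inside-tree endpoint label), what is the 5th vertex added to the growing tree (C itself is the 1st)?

Prim's algorithm from C:
Step 1: cheapest edge leaving the tree is C—E (2); add E.
Step 2: cheapest edge leaving the tree is A—E (5); add A.
Step 3: cheapest edge leaving the tree is C—D (10); add D.
Step 4: cheapest edge leaving the tree is B—D (8); add B.
Vertex order: C, E, A, D, B. The 5th vertex is B.

B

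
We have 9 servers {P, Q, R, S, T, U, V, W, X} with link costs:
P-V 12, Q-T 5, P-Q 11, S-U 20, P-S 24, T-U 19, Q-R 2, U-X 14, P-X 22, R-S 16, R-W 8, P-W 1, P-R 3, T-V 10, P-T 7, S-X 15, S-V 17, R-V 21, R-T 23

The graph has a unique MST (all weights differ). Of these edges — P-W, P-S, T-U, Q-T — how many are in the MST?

Kruskal's algorithm — process edges by increasing weight (ties by edge label):
P-W (1): add — endpoints in different components.
Q-R (2): add — endpoints in different components.
P-R (3): add — endpoints in different components.
Q-T (5): add — endpoints in different components.
P-T (7): skip — P and T already connected.
R-W (8): skip — W and R already connected.
T-V (10): add — endpoints in different components.
P-Q (11): skip — Q and P already connected.
P-V (12): skip — P and V already connected.
U-X (14): add — endpoints in different components.
S-X (15): add — endpoints in different components.
R-S (16): add — endpoints in different components.
MST edge set: {P-W, Q-R, P-R, Q-T, T-V, U-X, S-X, R-S}.
Of the listed edges, {P-W, Q-T} are in the MST → 2.

2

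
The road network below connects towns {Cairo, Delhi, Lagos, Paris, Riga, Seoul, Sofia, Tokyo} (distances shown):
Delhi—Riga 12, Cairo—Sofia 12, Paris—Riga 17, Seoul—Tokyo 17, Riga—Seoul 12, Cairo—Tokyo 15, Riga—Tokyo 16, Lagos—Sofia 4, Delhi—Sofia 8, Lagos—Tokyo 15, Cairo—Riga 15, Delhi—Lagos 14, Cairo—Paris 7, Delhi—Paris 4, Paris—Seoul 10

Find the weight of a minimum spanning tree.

Sort edges by weight, then run Kruskal:
Delhi—Paris (4): add — endpoints in different components.
Lagos—Sofia (4): add — endpoints in different components.
Cairo—Paris (7): add — endpoints in different components.
Delhi—Sofia (8): add — endpoints in different components.
Paris—Seoul (10): add — endpoints in different components.
Cairo—Sofia (12): skip — Sofia and Cairo already connected.
Delhi—Riga (12): add — endpoints in different components.
Riga—Seoul (12): skip — Seoul and Riga already connected.
Delhi—Lagos (14): skip — Delhi and Lagos already connected.
Cairo—Riga (15): skip — Riga and Cairo already connected.
Cairo—Tokyo (15): add — endpoints in different components.
MST edges: Delhi—Paris, Lagos—Sofia, Cairo—Paris, Delhi—Sofia, Paris—Seoul, Delhi—Riga, Cairo—Tokyo; total weight 4+4+7+8+10+12+15 = 60.

60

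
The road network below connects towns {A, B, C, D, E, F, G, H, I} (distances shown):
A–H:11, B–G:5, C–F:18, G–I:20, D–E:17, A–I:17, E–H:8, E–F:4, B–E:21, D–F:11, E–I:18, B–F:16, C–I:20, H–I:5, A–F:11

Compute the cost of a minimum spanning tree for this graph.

Sort edges by weight, then run Kruskal:
E–F (4): add — endpoints in different components.
B–G (5): add — endpoints in different components.
H–I (5): add — endpoints in different components.
E–H (8): add — endpoints in different components.
A–F (11): add — endpoints in different components.
A–H (11): skip — A and H already connected.
D–F (11): add — endpoints in different components.
B–F (16): add — endpoints in different components.
A–I (17): skip — A and I already connected.
D–E (17): skip — D and E already connected.
C–F (18): add — endpoints in different components.
MST edges: E–F, B–G, H–I, E–H, A–F, D–F, B–F, C–F; total weight 4+5+5+8+11+11+16+18 = 78.

78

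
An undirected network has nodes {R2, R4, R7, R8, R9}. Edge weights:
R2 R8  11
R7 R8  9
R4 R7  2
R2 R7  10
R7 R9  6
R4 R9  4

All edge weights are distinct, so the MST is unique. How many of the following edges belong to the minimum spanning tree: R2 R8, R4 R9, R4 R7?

Kruskal's algorithm — process edges by increasing weight (ties by edge label):
R4 R7 (2): add. Components now {R4,R7} {R9} {R8} {R2}
R4 R9 (4): add. Components now {R4,R7,R9} {R8} {R2}
R7 R9 (6): skip — R7 and R9 already connected.
R7 R8 (9): add. Components now {R4,R7,R8,R9} {R2}
R2 R7 (10): add. Components now {R2,R4,R7,R8,R9}
MST edge set: {R4 R7, R4 R9, R7 R8, R2 R7}.
Of the listed edges, {R4 R9, R4 R7} are in the MST → 2.

2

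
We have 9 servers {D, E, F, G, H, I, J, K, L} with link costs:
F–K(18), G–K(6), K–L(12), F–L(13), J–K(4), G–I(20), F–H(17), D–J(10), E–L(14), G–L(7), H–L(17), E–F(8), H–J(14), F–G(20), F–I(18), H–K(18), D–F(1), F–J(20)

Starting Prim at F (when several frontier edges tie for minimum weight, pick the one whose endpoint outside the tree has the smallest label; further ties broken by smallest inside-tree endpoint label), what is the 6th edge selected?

G-L

Prim's algorithm from F:
Step 1: cheapest edge leaving the tree is D–F (1); add D.
Step 2: cheapest edge leaving the tree is E–F (8); add E.
Step 3: cheapest edge leaving the tree is D–J (10); add J.
Step 4: cheapest edge leaving the tree is J–K (4); add K.
Step 5: cheapest edge leaving the tree is G–K (6); add G.
Step 6: cheapest edge leaving the tree is G–L (7); add L.
Step 7: cheapest edge leaving the tree is H–J (14); add H.
Step 8: cheapest edge leaving the tree is F–I (18); add I.
The 6th edge added is G–L.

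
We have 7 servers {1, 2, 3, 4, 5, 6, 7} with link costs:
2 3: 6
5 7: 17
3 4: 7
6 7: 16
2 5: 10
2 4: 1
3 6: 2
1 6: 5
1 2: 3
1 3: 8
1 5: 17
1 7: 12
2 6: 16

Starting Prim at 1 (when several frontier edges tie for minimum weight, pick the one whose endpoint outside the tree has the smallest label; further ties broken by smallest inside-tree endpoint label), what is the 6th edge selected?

Prim's algorithm from 1:
Step 1: cheapest edge leaving the tree is 1 2 (3); add 2.
Step 2: cheapest edge leaving the tree is 2 4 (1); add 4.
Step 3: cheapest edge leaving the tree is 1 6 (5); add 6.
Step 4: cheapest edge leaving the tree is 3 6 (2); add 3.
Step 5: cheapest edge leaving the tree is 2 5 (10); add 5.
Step 6: cheapest edge leaving the tree is 1 7 (12); add 7.
The 6th edge added is 1 7.

1-7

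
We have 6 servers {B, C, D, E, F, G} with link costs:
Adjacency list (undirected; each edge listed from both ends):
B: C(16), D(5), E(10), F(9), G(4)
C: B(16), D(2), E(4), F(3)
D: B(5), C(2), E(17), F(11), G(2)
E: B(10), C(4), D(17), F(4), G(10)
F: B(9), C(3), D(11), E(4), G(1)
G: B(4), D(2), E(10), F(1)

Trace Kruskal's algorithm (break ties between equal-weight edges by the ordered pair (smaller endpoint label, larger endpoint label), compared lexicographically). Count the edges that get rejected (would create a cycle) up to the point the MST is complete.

1

Kruskal: consider edges lightest-first.
F G (1): add. Components now {B} {C} {D} {E} {F,G}
C D (2): add. Components now {B} {C,D} {E} {F,G}
D G (2): add. Components now {B} {C,D,F,G} {E}
C F (3): skip — C and F already connected.
B G (4): add. Components now {B,C,D,F,G} {E}
C E (4): add. Components now {B,C,D,E,F,G}
Edges rejected before the tree was complete: 1.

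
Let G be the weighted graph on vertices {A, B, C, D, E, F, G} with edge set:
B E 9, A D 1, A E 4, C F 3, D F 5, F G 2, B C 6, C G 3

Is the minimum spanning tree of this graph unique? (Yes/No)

No

Kruskal: consider edges lightest-first.
A D (1): add. Components now {A,D} {B} {C} {E} {F} {G}
F G (2): add. Components now {A,D} {B} {C} {E} {F,G}
C F (3): add. Components now {A,D} {B} {C,F,G} {E}
C G (3): skip — C and G already connected.
A E (4): add. Components now {A,D,E} {B} {C,F,G}
D F (5): add. Components now {A,C,D,E,F,G} {B}
B C (6): add. Components now {A,B,C,D,E,F,G}
Non-tree edge C G has weight 3, equal to the heaviest edge on its tree cycle — swapping gives another MST of the same weight. Not unique.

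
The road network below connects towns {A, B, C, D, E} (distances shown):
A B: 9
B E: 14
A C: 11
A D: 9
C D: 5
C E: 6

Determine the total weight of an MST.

29

Prim, starting at D.
Step 1: cheapest edge leaving the tree is C D (5); add C.
Step 2: cheapest edge leaving the tree is C E (6); add E.
Step 3: cheapest edge leaving the tree is A D (9); add A.
Step 4: cheapest edge leaving the tree is A B (9); add B.
MST edges: C D, C E, A D, A B; total weight 5+6+9+9 = 29.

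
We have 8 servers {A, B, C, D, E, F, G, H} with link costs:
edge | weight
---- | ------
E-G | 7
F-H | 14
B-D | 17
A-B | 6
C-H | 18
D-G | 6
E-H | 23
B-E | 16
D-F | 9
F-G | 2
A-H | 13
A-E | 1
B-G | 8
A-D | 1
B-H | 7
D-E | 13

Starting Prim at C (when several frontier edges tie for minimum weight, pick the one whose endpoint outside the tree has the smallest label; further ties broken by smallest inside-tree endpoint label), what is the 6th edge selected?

Grow the tree from C using Prim:
Step 1: cheapest edge leaving the tree is C-H (18); add H.
Step 2: cheapest edge leaving the tree is B-H (7); add B.
Step 3: cheapest edge leaving the tree is A-B (6); add A.
Step 4: cheapest edge leaving the tree is A-D (1); add D.
Step 5: cheapest edge leaving the tree is A-E (1); add E.
Step 6: cheapest edge leaving the tree is D-G (6); add G.
Step 7: cheapest edge leaving the tree is F-G (2); add F.
The 6th edge added is D-G.

D-G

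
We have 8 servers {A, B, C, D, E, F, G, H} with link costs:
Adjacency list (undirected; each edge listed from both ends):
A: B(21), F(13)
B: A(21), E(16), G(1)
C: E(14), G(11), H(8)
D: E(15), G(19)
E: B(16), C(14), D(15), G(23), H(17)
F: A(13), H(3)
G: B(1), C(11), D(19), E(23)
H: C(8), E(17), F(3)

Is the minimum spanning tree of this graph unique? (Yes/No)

Kruskal: consider edges lightest-first.
B G (1): add — endpoints in different components.
F H (3): add — endpoints in different components.
C H (8): add — endpoints in different components.
C G (11): add — endpoints in different components.
A F (13): add — endpoints in different components.
C E (14): add — endpoints in different components.
D E (15): add — endpoints in different components.
Every non-tree edge has weight strictly greater than the heaviest edge on the tree path between its endpoints, so the MST is unique.

Yes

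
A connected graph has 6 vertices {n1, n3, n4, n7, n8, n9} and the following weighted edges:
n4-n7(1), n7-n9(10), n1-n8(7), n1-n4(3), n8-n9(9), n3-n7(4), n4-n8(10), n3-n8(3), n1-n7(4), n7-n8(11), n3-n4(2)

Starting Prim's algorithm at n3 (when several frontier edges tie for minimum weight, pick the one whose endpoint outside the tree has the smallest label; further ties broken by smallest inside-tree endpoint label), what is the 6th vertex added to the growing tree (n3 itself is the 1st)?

n9

Prim's algorithm from n3:
Step 1: frontier [n3-n4 2, n3-n8 3, n3-n7 4] → take n3-n4 (2); add n4.
Step 2: frontier [n3-n8 3, n3-n7 4, n4-n7 1, n1-n4 3, n4-n8 10] → take n4-n7 (1); add n7.
Step 3: frontier [n3-n8 3, n1-n4 3, n4-n8 10, n1-n7 4, n7-n9 10, n7-n8 11] → take n1-n4 (3); add n1.
Step 4: frontier [n1-n8 7, n3-n8 3, n4-n8 10, n7-n9 10, n7-n8 11] → take n3-n8 (3); add n8.
Step 5: frontier [n7-n9 10, n8-n9 9] → take n8-n9 (9); add n9.
Vertex order: n3, n4, n7, n1, n8, n9. The 6th vertex is n9.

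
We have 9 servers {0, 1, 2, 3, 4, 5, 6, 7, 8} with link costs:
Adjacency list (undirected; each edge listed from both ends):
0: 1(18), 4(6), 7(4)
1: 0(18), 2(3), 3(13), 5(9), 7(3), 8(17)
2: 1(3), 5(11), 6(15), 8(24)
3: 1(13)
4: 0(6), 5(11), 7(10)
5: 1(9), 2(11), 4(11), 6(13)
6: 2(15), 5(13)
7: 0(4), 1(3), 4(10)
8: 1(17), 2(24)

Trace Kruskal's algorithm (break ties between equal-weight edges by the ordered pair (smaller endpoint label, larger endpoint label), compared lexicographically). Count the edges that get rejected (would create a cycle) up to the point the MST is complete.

Kruskal: consider edges lightest-first.
1-2 (3): add — endpoints in different components.
1-7 (3): add — endpoints in different components.
0-7 (4): add — endpoints in different components.
0-4 (6): add — endpoints in different components.
1-5 (9): add — endpoints in different components.
4-7 (10): skip — 4 and 7 already connected.
2-5 (11): skip — 2 and 5 already connected.
4-5 (11): skip — 4 and 5 already connected.
1-3 (13): add — endpoints in different components.
5-6 (13): add — endpoints in different components.
2-6 (15): skip — 2 and 6 already connected.
1-8 (17): add — endpoints in different components.
Edges rejected before the tree was complete: 4.

4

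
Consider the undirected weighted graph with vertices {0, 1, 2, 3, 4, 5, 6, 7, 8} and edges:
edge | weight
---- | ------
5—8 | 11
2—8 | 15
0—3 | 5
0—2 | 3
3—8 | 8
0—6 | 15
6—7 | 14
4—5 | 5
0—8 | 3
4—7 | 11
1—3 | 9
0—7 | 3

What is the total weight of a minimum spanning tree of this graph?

53

Sort edges by weight, then run Kruskal:
0—2 (3): add — endpoints in different components.
0—7 (3): add — endpoints in different components.
0—8 (3): add — endpoints in different components.
0—3 (5): add — endpoints in different components.
4—5 (5): add — endpoints in different components.
3—8 (8): skip — 3 and 8 already connected.
1—3 (9): add — endpoints in different components.
4—7 (11): add — endpoints in different components.
5—8 (11): skip — 5 and 8 already connected.
6—7 (14): add — endpoints in different components.
MST edges: 0—2, 0—7, 0—8, 0—3, 4—5, 1—3, 4—7, 6—7; total weight 3+3+3+5+5+9+11+14 = 53.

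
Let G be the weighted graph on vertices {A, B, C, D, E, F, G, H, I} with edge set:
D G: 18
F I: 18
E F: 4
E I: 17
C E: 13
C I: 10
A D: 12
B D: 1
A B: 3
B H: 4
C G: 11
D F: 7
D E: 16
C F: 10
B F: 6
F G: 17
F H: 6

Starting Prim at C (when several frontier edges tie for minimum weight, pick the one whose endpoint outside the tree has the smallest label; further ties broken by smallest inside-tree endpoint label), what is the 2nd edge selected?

E-F

Grow the tree from C using Prim:
Step 1: cheapest edge leaving the tree is C F (10); add F.
Step 2: cheapest edge leaving the tree is E F (4); add E.
Step 3: cheapest edge leaving the tree is B F (6); add B.
Step 4: cheapest edge leaving the tree is B D (1); add D.
Step 5: cheapest edge leaving the tree is A B (3); add A.
Step 6: cheapest edge leaving the tree is B H (4); add H.
Step 7: cheapest edge leaving the tree is C I (10); add I.
Step 8: cheapest edge leaving the tree is C G (11); add G.
The 2nd edge added is E F.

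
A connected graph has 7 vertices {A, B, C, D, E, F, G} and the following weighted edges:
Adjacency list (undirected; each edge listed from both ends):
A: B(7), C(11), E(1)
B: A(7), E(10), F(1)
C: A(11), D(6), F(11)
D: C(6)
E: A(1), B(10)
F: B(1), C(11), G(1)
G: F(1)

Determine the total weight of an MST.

Prim's algorithm from D:
Step 1: cheapest edge leaving the tree is C-D (6); add C.
Step 2: cheapest edge leaving the tree is A-C (11); add A.
Step 3: cheapest edge leaving the tree is A-E (1); add E.
Step 4: cheapest edge leaving the tree is A-B (7); add B.
Step 5: cheapest edge leaving the tree is B-F (1); add F.
Step 6: cheapest edge leaving the tree is F-G (1); add G.
MST edges: C-D, A-C, A-E, A-B, B-F, F-G; total weight 6+11+1+7+1+1 = 27.

27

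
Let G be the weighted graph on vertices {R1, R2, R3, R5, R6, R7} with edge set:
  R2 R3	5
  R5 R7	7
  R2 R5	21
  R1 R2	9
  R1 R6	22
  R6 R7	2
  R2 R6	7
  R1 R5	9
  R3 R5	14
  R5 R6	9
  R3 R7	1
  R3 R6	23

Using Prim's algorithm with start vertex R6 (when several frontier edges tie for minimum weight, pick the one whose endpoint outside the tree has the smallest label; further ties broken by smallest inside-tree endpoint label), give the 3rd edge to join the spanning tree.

R2-R3

Prim, starting at R6.
Step 1: cheapest edge leaving the tree is R6 R7 (2); add R7.
Step 2: cheapest edge leaving the tree is R3 R7 (1); add R3.
Step 3: cheapest edge leaving the tree is R2 R3 (5); add R2.
Step 4: cheapest edge leaving the tree is R5 R7 (7); add R5.
Step 5: cheapest edge leaving the tree is R1 R2 (9); add R1.
The 3rd edge added is R2 R3.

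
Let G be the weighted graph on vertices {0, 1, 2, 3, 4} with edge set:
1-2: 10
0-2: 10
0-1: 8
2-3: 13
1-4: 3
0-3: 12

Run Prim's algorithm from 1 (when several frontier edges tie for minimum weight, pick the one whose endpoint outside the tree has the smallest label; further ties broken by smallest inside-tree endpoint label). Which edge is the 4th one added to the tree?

Prim's algorithm from 1:
Step 1: cheapest edge leaving the tree is 1-4 (3); add 4.
Step 2: cheapest edge leaving the tree is 0-1 (8); add 0.
Step 3: cheapest edge leaving the tree is 0-2 (10); add 2.
Step 4: cheapest edge leaving the tree is 0-3 (12); add 3.
The 4th edge added is 0-3.

0-3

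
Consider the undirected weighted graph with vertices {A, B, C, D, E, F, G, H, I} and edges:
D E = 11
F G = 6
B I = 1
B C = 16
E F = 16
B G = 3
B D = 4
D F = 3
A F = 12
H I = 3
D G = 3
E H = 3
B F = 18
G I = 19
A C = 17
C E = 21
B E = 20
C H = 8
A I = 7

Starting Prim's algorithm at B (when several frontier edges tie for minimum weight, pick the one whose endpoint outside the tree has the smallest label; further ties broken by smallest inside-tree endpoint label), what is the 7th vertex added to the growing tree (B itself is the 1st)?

E

Prim, starting at B.
Step 1: cheapest edge leaving the tree is B I (1); add I.
Step 2: cheapest edge leaving the tree is B G (3); add G.
Step 3: cheapest edge leaving the tree is D G (3); add D.
Step 4: cheapest edge leaving the tree is D F (3); add F.
Step 5: cheapest edge leaving the tree is H I (3); add H.
Step 6: cheapest edge leaving the tree is E H (3); add E.
Step 7: cheapest edge leaving the tree is A I (7); add A.
Step 8: cheapest edge leaving the tree is C H (8); add C.
Vertex order: B, I, G, D, F, H, E, A, C. The 7th vertex is E.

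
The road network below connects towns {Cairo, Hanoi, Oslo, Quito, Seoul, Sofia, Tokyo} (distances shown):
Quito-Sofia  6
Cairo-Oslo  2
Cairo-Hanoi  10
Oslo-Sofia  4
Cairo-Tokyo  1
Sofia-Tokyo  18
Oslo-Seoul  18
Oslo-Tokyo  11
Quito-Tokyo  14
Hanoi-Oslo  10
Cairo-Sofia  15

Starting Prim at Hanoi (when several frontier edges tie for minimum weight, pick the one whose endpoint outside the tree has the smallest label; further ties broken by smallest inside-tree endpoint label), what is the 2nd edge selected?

Prim, starting at Hanoi.
Step 1: cheapest edge leaving the tree is Cairo-Hanoi (10); add Cairo.
Step 2: cheapest edge leaving the tree is Cairo-Tokyo (1); add Tokyo.
Step 3: cheapest edge leaving the tree is Cairo-Oslo (2); add Oslo.
Step 4: cheapest edge leaving the tree is Oslo-Sofia (4); add Sofia.
Step 5: cheapest edge leaving the tree is Quito-Sofia (6); add Quito.
Step 6: cheapest edge leaving the tree is Oslo-Seoul (18); add Seoul.
The 2nd edge added is Cairo-Tokyo.

Cairo-Tokyo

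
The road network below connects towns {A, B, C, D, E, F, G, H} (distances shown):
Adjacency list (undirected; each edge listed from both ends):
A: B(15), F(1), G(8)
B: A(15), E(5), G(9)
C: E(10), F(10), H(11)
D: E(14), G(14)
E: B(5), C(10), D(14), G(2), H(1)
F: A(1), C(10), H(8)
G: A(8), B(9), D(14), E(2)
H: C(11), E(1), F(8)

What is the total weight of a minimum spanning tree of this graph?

Kruskal's algorithm — process edges by increasing weight (ties by edge label):
A F (1): add — endpoints in different components.
E H (1): add — endpoints in different components.
E G (2): add — endpoints in different components.
B E (5): add — endpoints in different components.
A G (8): add — endpoints in different components.
F H (8): skip — F and H already connected.
B G (9): skip — B and G already connected.
C E (10): add — endpoints in different components.
C F (10): skip — C and F already connected.
C H (11): skip — C and H already connected.
D E (14): add — endpoints in different components.
MST edges: A F, E H, E G, B E, A G, C E, D E; total weight 1+1+2+5+8+10+14 = 41.

41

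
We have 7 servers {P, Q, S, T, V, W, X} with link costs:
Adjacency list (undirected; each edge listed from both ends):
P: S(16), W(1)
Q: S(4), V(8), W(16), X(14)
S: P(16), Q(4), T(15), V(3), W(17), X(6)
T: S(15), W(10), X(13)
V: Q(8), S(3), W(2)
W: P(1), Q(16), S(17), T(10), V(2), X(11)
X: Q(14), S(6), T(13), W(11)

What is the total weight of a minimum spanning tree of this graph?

26

Kruskal's algorithm — process edges by increasing weight (ties by edge label):
P W (1): add. Components now {X} {P,W} {S} {V} {Q} {T}
V W (2): add. Components now {X} {P,V,W} {S} {Q} {T}
S V (3): add. Components now {X} {P,S,V,W} {Q} {T}
Q S (4): add. Components now {X} {P,Q,S,V,W} {T}
S X (6): add. Components now {P,Q,S,V,W,X} {T}
Q V (8): skip — V and Q already connected.
T W (10): add. Components now {P,Q,S,T,V,W,X}
MST edges: P W, V W, S V, Q S, S X, T W; total weight 1+2+3+4+6+10 = 26.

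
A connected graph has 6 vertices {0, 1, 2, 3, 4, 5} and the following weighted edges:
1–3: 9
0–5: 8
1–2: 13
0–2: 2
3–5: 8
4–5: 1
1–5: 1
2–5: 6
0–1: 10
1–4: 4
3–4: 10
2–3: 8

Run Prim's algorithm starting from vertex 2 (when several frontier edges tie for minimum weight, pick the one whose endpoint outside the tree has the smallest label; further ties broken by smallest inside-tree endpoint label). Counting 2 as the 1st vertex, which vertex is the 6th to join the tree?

3

Prim's algorithm from 2:
Step 1: cheapest edge leaving the tree is 0–2 (2); add 0.
Step 2: cheapest edge leaving the tree is 2–5 (6); add 5.
Step 3: cheapest edge leaving the tree is 1–5 (1); add 1.
Step 4: cheapest edge leaving the tree is 4–5 (1); add 4.
Step 5: cheapest edge leaving the tree is 2–3 (8); add 3.
Vertex order: 2, 0, 5, 1, 4, 3. The 6th vertex is 3.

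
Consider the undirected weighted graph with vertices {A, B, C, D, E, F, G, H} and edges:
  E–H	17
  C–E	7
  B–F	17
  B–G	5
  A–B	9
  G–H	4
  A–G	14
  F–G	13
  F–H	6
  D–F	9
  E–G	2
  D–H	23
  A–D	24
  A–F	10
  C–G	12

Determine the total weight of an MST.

42

Grow the tree from F using Prim:
Step 1: cheapest edge leaving the tree is F–H (6); add H.
Step 2: cheapest edge leaving the tree is G–H (4); add G.
Step 3: cheapest edge leaving the tree is E–G (2); add E.
Step 4: cheapest edge leaving the tree is B–G (5); add B.
Step 5: cheapest edge leaving the tree is C–E (7); add C.
Step 6: cheapest edge leaving the tree is A–B (9); add A.
Step 7: cheapest edge leaving the tree is D–F (9); add D.
MST edges: F–H, G–H, E–G, B–G, C–E, A–B, D–F; total weight 6+4+2+5+7+9+9 = 42.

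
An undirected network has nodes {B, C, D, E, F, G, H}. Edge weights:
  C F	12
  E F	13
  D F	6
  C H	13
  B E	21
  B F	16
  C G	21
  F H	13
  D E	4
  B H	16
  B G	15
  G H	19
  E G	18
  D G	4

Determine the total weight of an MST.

Kruskal's algorithm — process edges by increasing weight (ties by edge label):
D E (4): add — endpoints in different components.
D G (4): add — endpoints in different components.
D F (6): add — endpoints in different components.
C F (12): add — endpoints in different components.
C H (13): add — endpoints in different components.
E F (13): skip — E and F already connected.
F H (13): skip — F and H already connected.
B G (15): add — endpoints in different components.
MST edges: D E, D G, D F, C F, C H, B G; total weight 4+4+6+12+13+15 = 54.

54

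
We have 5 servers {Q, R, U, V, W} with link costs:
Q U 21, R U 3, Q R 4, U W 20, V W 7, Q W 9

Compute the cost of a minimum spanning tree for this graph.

Prim's algorithm from W:
Step 1: frontier [V W 7, Q W 9, U W 20] → take V W (7); add V.
Step 2: frontier [Q W 9, U W 20] → take Q W (9); add Q.
Step 3: frontier [Q R 4, Q U 21, U W 20] → take Q R (4); add R.
Step 4: frontier [Q U 21, R U 3, U W 20] → take R U (3); add U.
MST edges: V W, Q W, Q R, R U; total weight 7+9+4+3 = 23.

23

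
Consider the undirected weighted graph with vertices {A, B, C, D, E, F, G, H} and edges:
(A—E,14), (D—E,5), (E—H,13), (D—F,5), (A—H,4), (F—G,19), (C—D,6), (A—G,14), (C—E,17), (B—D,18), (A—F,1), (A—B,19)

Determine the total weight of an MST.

Kruskal's algorithm — process edges by increasing weight (ties by edge label):
A—F (1): add — endpoints in different components.
A—H (4): add — endpoints in different components.
D—E (5): add — endpoints in different components.
D—F (5): add — endpoints in different components.
C—D (6): add — endpoints in different components.
E—H (13): skip — E and H already connected.
A—E (14): skip — A and E already connected.
A—G (14): add — endpoints in different components.
C—E (17): skip — C and E already connected.
B—D (18): add — endpoints in different components.
MST edges: A—F, A—H, D—E, D—F, C—D, A—G, B—D; total weight 1+4+5+5+6+14+18 = 53.

53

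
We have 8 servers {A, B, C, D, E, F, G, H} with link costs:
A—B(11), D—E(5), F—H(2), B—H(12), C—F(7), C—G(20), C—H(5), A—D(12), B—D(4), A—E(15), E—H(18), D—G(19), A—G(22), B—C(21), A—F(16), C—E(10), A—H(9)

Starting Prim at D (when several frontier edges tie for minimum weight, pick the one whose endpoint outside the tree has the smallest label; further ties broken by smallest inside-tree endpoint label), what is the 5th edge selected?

F-H

Prim, starting at D.
Step 1: cheapest edge leaving the tree is B—D (4); add B.
Step 2: cheapest edge leaving the tree is D—E (5); add E.
Step 3: cheapest edge leaving the tree is C—E (10); add C.
Step 4: cheapest edge leaving the tree is C—H (5); add H.
Step 5: cheapest edge leaving the tree is F—H (2); add F.
Step 6: cheapest edge leaving the tree is A—H (9); add A.
Step 7: cheapest edge leaving the tree is D—G (19); add G.
The 5th edge added is F—H.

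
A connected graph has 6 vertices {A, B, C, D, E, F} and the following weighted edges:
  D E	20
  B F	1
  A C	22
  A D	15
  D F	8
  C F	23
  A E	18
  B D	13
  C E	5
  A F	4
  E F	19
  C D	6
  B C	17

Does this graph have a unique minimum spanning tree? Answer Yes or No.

Yes

Sort edges by weight, then run Kruskal:
B F (1): add — endpoints in different components.
A F (4): add — endpoints in different components.
C E (5): add — endpoints in different components.
C D (6): add — endpoints in different components.
D F (8): add — endpoints in different components.
Every non-tree edge has weight strictly greater than the heaviest edge on the tree path between its endpoints, so the MST is unique.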